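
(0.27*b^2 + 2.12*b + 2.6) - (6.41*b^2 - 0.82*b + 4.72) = -6.14*b^2 + 2.94*b - 2.12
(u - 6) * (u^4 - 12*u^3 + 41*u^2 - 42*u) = u^5 - 18*u^4 + 113*u^3 - 288*u^2 + 252*u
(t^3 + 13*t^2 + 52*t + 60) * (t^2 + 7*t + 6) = t^5 + 20*t^4 + 149*t^3 + 502*t^2 + 732*t + 360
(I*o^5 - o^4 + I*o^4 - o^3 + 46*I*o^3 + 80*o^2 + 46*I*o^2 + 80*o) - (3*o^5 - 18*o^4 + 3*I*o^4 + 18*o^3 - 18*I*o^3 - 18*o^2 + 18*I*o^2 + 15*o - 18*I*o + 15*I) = -3*o^5 + I*o^5 + 17*o^4 - 2*I*o^4 - 19*o^3 + 64*I*o^3 + 98*o^2 + 28*I*o^2 + 65*o + 18*I*o - 15*I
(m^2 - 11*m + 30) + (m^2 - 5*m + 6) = 2*m^2 - 16*m + 36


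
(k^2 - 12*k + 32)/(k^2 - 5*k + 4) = (k - 8)/(k - 1)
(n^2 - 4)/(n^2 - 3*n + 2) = (n + 2)/(n - 1)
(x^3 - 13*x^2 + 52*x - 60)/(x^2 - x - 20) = (x^2 - 8*x + 12)/(x + 4)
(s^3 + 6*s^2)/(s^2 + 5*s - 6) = s^2/(s - 1)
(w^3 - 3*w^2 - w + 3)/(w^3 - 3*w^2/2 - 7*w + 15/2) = 2*(w + 1)/(2*w + 5)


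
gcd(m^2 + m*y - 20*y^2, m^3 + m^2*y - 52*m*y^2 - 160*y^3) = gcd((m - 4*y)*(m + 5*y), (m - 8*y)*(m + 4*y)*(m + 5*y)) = m + 5*y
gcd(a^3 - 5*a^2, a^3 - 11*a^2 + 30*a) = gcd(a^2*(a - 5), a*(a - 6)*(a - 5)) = a^2 - 5*a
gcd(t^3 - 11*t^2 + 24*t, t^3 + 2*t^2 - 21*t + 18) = t - 3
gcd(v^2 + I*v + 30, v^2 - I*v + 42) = v + 6*I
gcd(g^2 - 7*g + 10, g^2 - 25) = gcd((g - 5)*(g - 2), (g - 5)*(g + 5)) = g - 5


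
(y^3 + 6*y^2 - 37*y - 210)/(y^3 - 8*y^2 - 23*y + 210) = (y + 7)/(y - 7)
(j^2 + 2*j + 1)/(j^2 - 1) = (j + 1)/(j - 1)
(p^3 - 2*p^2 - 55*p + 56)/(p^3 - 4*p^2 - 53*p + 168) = (p - 1)/(p - 3)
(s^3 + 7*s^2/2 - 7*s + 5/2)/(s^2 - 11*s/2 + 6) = (2*s^3 + 7*s^2 - 14*s + 5)/(2*s^2 - 11*s + 12)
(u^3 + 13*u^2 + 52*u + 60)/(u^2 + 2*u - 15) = (u^2 + 8*u + 12)/(u - 3)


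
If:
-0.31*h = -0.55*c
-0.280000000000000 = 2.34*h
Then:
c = -0.07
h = -0.12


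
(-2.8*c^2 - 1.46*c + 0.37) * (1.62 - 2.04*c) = 5.712*c^3 - 1.5576*c^2 - 3.12*c + 0.5994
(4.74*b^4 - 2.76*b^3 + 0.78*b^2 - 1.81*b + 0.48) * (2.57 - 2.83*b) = -13.4142*b^5 + 19.9926*b^4 - 9.3006*b^3 + 7.1269*b^2 - 6.0101*b + 1.2336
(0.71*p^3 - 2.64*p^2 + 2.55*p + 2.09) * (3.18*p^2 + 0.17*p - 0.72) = 2.2578*p^5 - 8.2745*p^4 + 7.149*p^3 + 8.9805*p^2 - 1.4807*p - 1.5048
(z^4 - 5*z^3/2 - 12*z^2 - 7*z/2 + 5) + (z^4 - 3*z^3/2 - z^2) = 2*z^4 - 4*z^3 - 13*z^2 - 7*z/2 + 5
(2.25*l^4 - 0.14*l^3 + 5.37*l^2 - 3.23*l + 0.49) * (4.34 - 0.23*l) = -0.5175*l^5 + 9.7972*l^4 - 1.8427*l^3 + 24.0487*l^2 - 14.1309*l + 2.1266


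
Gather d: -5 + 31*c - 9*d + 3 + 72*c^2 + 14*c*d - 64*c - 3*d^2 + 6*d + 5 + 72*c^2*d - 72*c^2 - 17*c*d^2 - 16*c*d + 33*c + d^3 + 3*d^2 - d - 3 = -17*c*d^2 + d^3 + d*(72*c^2 - 2*c - 4)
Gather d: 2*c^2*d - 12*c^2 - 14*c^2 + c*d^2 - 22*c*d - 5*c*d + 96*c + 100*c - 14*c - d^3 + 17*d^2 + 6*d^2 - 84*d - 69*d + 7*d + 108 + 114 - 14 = -26*c^2 + 182*c - d^3 + d^2*(c + 23) + d*(2*c^2 - 27*c - 146) + 208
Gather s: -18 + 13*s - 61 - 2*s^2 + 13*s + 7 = -2*s^2 + 26*s - 72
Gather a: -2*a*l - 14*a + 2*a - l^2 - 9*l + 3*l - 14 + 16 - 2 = a*(-2*l - 12) - l^2 - 6*l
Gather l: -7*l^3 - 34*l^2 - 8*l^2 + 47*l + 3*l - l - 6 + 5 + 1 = -7*l^3 - 42*l^2 + 49*l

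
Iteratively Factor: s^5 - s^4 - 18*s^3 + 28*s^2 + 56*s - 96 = (s + 2)*(s^4 - 3*s^3 - 12*s^2 + 52*s - 48) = (s + 2)*(s + 4)*(s^3 - 7*s^2 + 16*s - 12) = (s - 2)*(s + 2)*(s + 4)*(s^2 - 5*s + 6) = (s - 2)^2*(s + 2)*(s + 4)*(s - 3)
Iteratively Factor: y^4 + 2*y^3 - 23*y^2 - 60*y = (y + 4)*(y^3 - 2*y^2 - 15*y) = (y + 3)*(y + 4)*(y^2 - 5*y) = (y - 5)*(y + 3)*(y + 4)*(y)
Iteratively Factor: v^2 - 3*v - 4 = (v - 4)*(v + 1)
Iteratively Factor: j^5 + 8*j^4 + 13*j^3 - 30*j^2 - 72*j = (j - 2)*(j^4 + 10*j^3 + 33*j^2 + 36*j) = (j - 2)*(j + 3)*(j^3 + 7*j^2 + 12*j) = (j - 2)*(j + 3)*(j + 4)*(j^2 + 3*j) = j*(j - 2)*(j + 3)*(j + 4)*(j + 3)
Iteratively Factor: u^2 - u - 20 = (u - 5)*(u + 4)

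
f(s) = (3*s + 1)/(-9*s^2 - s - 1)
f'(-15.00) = 0.00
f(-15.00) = 0.02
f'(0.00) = -2.00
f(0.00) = -1.00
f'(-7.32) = 0.01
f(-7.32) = 0.04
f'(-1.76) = 0.07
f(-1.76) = 0.16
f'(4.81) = 0.02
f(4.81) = -0.07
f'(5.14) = 0.01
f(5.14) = -0.07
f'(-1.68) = 0.07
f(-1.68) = 0.16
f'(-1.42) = 0.09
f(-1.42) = 0.18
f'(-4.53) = 0.01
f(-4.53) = 0.07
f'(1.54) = 0.16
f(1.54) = -0.24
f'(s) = (3*s + 1)*(18*s + 1)/(-9*s^2 - s - 1)^2 + 3/(-9*s^2 - s - 1)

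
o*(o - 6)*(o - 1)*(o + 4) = o^4 - 3*o^3 - 22*o^2 + 24*o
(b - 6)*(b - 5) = b^2 - 11*b + 30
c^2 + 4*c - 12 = (c - 2)*(c + 6)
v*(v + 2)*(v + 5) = v^3 + 7*v^2 + 10*v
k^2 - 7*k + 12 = (k - 4)*(k - 3)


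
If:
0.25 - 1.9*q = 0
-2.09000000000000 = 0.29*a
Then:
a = -7.21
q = 0.13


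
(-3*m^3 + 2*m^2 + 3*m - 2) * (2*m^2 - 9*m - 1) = -6*m^5 + 31*m^4 - 9*m^3 - 33*m^2 + 15*m + 2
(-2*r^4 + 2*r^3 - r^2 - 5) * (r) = -2*r^5 + 2*r^4 - r^3 - 5*r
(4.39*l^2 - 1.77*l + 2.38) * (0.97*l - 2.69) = 4.2583*l^3 - 13.526*l^2 + 7.0699*l - 6.4022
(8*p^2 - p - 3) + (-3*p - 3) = 8*p^2 - 4*p - 6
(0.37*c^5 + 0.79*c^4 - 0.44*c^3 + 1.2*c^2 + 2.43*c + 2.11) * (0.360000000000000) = 0.1332*c^5 + 0.2844*c^4 - 0.1584*c^3 + 0.432*c^2 + 0.8748*c + 0.7596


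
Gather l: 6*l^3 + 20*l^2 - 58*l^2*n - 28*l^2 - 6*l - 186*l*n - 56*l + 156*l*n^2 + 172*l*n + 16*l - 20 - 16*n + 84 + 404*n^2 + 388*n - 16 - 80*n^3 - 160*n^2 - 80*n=6*l^3 + l^2*(-58*n - 8) + l*(156*n^2 - 14*n - 46) - 80*n^3 + 244*n^2 + 292*n + 48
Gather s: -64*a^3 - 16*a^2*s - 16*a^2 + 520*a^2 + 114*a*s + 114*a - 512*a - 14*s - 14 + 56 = -64*a^3 + 504*a^2 - 398*a + s*(-16*a^2 + 114*a - 14) + 42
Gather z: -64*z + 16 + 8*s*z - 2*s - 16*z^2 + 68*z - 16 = -2*s - 16*z^2 + z*(8*s + 4)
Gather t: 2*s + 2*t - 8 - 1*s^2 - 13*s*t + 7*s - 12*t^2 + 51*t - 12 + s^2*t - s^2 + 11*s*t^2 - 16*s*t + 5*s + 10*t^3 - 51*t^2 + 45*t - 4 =-2*s^2 + 14*s + 10*t^3 + t^2*(11*s - 63) + t*(s^2 - 29*s + 98) - 24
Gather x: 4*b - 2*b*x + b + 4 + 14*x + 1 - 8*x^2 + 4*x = 5*b - 8*x^2 + x*(18 - 2*b) + 5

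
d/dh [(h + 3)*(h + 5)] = 2*h + 8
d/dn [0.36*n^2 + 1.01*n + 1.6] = 0.72*n + 1.01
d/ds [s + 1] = 1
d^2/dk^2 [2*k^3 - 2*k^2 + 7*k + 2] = 12*k - 4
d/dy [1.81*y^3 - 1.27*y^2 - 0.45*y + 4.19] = 5.43*y^2 - 2.54*y - 0.45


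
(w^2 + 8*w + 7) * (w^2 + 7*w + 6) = w^4 + 15*w^3 + 69*w^2 + 97*w + 42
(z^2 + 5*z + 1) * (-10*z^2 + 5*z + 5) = -10*z^4 - 45*z^3 + 20*z^2 + 30*z + 5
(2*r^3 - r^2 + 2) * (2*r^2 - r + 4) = 4*r^5 - 4*r^4 + 9*r^3 - 2*r + 8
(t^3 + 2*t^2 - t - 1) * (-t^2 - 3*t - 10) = -t^5 - 5*t^4 - 15*t^3 - 16*t^2 + 13*t + 10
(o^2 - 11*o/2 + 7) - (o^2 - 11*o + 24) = 11*o/2 - 17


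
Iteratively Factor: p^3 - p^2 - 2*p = (p - 2)*(p^2 + p) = p*(p - 2)*(p + 1)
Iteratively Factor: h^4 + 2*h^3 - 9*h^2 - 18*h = (h + 3)*(h^3 - h^2 - 6*h) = (h - 3)*(h + 3)*(h^2 + 2*h) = (h - 3)*(h + 2)*(h + 3)*(h)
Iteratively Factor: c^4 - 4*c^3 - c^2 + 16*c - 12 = (c + 2)*(c^3 - 6*c^2 + 11*c - 6) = (c - 2)*(c + 2)*(c^2 - 4*c + 3) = (c - 3)*(c - 2)*(c + 2)*(c - 1)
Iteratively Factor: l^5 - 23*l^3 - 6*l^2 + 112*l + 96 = (l + 4)*(l^4 - 4*l^3 - 7*l^2 + 22*l + 24) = (l + 2)*(l + 4)*(l^3 - 6*l^2 + 5*l + 12) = (l + 1)*(l + 2)*(l + 4)*(l^2 - 7*l + 12) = (l - 4)*(l + 1)*(l + 2)*(l + 4)*(l - 3)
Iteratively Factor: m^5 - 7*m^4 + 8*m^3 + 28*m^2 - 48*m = (m - 4)*(m^4 - 3*m^3 - 4*m^2 + 12*m) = m*(m - 4)*(m^3 - 3*m^2 - 4*m + 12) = m*(m - 4)*(m - 2)*(m^2 - m - 6) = m*(m - 4)*(m - 2)*(m + 2)*(m - 3)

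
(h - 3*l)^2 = h^2 - 6*h*l + 9*l^2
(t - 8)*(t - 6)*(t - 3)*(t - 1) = t^4 - 18*t^3 + 107*t^2 - 234*t + 144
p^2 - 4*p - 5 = (p - 5)*(p + 1)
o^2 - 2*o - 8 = (o - 4)*(o + 2)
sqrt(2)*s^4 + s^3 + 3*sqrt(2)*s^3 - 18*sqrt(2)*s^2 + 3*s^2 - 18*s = s*(s - 3)*(s + 6)*(sqrt(2)*s + 1)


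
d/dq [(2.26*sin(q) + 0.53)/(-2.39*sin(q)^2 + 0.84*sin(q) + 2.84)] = (5.4014*sin(q)^2 + 2.5334*sin(q) + 5.9732)*cos(q)/(5.7121*sin(q)^4 - 4.0152*sin(q)^3 - 12.8696*sin(q)^2 + 4.7712*sin(q) + 8.0656)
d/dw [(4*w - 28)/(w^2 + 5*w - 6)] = 4*(-w^2 + 14*w + 29)/(w^4 + 10*w^3 + 13*w^2 - 60*w + 36)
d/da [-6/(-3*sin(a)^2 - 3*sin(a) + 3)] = -2*(2*sin(a) + 1)*cos(a)/(sin(a) - cos(a)^2)^2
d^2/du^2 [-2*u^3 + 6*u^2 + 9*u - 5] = 12 - 12*u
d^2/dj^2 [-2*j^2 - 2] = -4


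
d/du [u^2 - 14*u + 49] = 2*u - 14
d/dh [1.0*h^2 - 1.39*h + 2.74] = 2.0*h - 1.39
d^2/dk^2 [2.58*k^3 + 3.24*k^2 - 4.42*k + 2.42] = 15.48*k + 6.48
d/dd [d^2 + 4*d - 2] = 2*d + 4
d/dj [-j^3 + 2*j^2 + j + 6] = -3*j^2 + 4*j + 1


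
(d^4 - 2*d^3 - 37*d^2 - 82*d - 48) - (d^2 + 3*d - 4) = d^4 - 2*d^3 - 38*d^2 - 85*d - 44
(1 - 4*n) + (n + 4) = 5 - 3*n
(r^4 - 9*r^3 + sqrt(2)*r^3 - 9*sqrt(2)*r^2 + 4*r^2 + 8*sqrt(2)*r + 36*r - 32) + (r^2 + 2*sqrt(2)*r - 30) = r^4 - 9*r^3 + sqrt(2)*r^3 - 9*sqrt(2)*r^2 + 5*r^2 + 10*sqrt(2)*r + 36*r - 62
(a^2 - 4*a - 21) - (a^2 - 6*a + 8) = 2*a - 29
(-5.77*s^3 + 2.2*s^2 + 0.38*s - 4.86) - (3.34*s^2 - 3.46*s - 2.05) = -5.77*s^3 - 1.14*s^2 + 3.84*s - 2.81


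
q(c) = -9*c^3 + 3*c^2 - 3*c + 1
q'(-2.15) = -140.71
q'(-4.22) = -509.15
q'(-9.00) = -2244.00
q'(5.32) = -735.24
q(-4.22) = 743.45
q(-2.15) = 110.76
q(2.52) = -131.54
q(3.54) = -371.28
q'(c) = -27*c^2 + 6*c - 3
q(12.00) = -15155.00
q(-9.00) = 6832.00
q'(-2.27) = -155.75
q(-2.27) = 128.54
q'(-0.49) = -12.42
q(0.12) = 0.67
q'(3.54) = -320.11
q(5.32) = -1285.17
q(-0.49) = 4.25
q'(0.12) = -2.67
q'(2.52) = -159.34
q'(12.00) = -3819.00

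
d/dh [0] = 0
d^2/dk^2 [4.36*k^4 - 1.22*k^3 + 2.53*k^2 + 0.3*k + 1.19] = 52.32*k^2 - 7.32*k + 5.06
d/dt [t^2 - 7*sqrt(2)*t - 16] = 2*t - 7*sqrt(2)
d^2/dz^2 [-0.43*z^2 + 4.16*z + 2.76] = -0.860000000000000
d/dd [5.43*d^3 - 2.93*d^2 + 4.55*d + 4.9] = 16.29*d^2 - 5.86*d + 4.55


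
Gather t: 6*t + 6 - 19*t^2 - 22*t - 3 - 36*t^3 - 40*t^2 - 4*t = -36*t^3 - 59*t^2 - 20*t + 3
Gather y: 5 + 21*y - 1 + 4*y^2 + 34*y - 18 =4*y^2 + 55*y - 14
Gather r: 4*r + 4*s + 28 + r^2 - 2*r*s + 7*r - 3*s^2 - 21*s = r^2 + r*(11 - 2*s) - 3*s^2 - 17*s + 28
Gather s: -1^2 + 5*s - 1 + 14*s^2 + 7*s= 14*s^2 + 12*s - 2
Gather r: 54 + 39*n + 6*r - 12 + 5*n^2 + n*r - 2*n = 5*n^2 + 37*n + r*(n + 6) + 42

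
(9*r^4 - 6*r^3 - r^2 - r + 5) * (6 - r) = -9*r^5 + 60*r^4 - 35*r^3 - 5*r^2 - 11*r + 30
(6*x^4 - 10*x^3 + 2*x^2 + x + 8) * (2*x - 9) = 12*x^5 - 74*x^4 + 94*x^3 - 16*x^2 + 7*x - 72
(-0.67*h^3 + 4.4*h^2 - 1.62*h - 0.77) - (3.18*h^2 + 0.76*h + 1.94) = -0.67*h^3 + 1.22*h^2 - 2.38*h - 2.71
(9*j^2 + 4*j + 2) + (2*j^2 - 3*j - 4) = 11*j^2 + j - 2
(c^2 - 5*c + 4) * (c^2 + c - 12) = c^4 - 4*c^3 - 13*c^2 + 64*c - 48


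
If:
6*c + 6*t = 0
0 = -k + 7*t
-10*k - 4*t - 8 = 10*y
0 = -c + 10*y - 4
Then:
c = 12/73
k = -84/73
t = -12/73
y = 152/365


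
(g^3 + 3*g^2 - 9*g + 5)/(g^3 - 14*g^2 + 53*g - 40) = (g^2 + 4*g - 5)/(g^2 - 13*g + 40)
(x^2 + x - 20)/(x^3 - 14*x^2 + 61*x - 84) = (x + 5)/(x^2 - 10*x + 21)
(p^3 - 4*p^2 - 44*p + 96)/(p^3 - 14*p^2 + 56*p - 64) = (p + 6)/(p - 4)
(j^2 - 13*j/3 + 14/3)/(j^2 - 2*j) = (j - 7/3)/j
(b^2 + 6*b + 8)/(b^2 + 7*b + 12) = (b + 2)/(b + 3)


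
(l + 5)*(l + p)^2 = l^3 + 2*l^2*p + 5*l^2 + l*p^2 + 10*l*p + 5*p^2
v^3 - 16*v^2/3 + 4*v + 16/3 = (v - 4)*(v - 2)*(v + 2/3)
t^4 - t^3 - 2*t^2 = t^2*(t - 2)*(t + 1)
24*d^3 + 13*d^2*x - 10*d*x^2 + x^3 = (-8*d + x)*(-3*d + x)*(d + x)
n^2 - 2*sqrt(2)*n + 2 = (n - sqrt(2))^2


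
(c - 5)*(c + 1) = c^2 - 4*c - 5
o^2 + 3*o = o*(o + 3)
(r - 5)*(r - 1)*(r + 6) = r^3 - 31*r + 30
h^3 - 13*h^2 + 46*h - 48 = (h - 8)*(h - 3)*(h - 2)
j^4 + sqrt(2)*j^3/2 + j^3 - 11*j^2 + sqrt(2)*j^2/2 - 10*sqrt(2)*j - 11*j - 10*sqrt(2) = (j + 1)*(j - 5*sqrt(2)/2)*(j + sqrt(2))*(j + 2*sqrt(2))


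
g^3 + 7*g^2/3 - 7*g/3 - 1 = (g - 1)*(g + 1/3)*(g + 3)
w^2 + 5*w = w*(w + 5)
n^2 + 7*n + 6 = (n + 1)*(n + 6)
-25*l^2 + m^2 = (-5*l + m)*(5*l + m)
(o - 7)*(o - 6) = o^2 - 13*o + 42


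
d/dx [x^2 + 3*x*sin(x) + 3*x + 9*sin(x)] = 3*x*cos(x) + 2*x + 3*sin(x) + 9*cos(x) + 3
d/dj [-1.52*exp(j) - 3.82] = -1.52*exp(j)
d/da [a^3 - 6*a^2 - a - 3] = 3*a^2 - 12*a - 1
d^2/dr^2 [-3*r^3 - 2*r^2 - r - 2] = -18*r - 4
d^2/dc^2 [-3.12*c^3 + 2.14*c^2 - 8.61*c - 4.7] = 4.28 - 18.72*c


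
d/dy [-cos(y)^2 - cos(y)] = sin(y) + sin(2*y)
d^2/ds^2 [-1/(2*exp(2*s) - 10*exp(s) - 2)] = ((2*exp(s) - 5)^2*exp(s) + (4*exp(s) - 5)*(-exp(2*s) + 5*exp(s) + 1)/2)*exp(s)/(-exp(2*s) + 5*exp(s) + 1)^3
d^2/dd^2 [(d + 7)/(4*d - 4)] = 4/(d - 1)^3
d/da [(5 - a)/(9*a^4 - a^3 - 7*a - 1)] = (-9*a^4 + a^3 + 7*a - (a - 5)*(-36*a^3 + 3*a^2 + 7) + 1)/(-9*a^4 + a^3 + 7*a + 1)^2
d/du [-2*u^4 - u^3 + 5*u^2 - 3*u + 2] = -8*u^3 - 3*u^2 + 10*u - 3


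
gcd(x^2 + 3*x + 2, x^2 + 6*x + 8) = x + 2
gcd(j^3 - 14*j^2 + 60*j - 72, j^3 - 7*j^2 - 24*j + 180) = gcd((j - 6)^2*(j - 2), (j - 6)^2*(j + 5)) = j^2 - 12*j + 36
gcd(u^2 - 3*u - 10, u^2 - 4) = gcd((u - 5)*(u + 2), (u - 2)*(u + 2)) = u + 2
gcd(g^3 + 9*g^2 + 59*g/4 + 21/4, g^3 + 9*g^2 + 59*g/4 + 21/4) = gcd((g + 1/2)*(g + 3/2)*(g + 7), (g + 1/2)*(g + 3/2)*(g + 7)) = g^3 + 9*g^2 + 59*g/4 + 21/4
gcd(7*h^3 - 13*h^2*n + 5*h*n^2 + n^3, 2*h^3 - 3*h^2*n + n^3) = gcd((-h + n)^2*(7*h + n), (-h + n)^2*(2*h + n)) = h^2 - 2*h*n + n^2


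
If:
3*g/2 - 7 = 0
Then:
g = 14/3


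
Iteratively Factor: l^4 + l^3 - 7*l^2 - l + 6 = (l + 1)*(l^3 - 7*l + 6) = (l + 1)*(l + 3)*(l^2 - 3*l + 2) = (l - 2)*(l + 1)*(l + 3)*(l - 1)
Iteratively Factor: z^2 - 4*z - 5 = (z + 1)*(z - 5)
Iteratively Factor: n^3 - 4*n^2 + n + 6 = (n + 1)*(n^2 - 5*n + 6) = (n - 3)*(n + 1)*(n - 2)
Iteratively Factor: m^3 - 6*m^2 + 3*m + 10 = (m - 5)*(m^2 - m - 2) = (m - 5)*(m + 1)*(m - 2)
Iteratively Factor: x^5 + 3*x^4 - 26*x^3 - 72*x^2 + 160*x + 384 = (x + 2)*(x^4 + x^3 - 28*x^2 - 16*x + 192) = (x + 2)*(x + 4)*(x^3 - 3*x^2 - 16*x + 48) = (x - 3)*(x + 2)*(x + 4)*(x^2 - 16) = (x - 3)*(x + 2)*(x + 4)^2*(x - 4)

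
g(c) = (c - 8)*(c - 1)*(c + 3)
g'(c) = (c - 8)*(c - 1) + (c - 8)*(c + 3) + (c - 1)*(c + 3) = 3*c^2 - 12*c - 19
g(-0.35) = 29.87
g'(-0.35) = -14.43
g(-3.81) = -46.01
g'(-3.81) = 70.27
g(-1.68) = 34.24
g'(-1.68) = 9.63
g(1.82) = -24.43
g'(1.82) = -30.90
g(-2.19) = 26.33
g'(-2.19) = 21.67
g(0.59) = 10.91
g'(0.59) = -25.04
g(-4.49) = -102.17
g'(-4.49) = 95.36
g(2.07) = -32.17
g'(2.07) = -30.99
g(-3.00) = 0.00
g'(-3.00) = 44.00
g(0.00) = 24.00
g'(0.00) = -19.00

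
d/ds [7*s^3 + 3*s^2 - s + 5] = 21*s^2 + 6*s - 1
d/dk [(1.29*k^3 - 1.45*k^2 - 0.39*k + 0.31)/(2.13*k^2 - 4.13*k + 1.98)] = (2.7477*k^4 - 10.6554*k^3 + 14.4818*k^2 - 7.0626*k + 0.5081)/(4.5369*k^4 - 17.5938*k^3 + 25.4917*k^2 - 16.3548*k + 3.9204)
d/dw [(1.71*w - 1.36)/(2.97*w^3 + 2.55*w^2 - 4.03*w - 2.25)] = (-10.1574*w^3 + 7.7571*w^2 + 6.936*w - 9.3283)/(8.8209*w^6 + 15.147*w^5 - 17.4357*w^4 - 33.918*w^3 + 4.7659*w^2 + 18.135*w + 5.0625)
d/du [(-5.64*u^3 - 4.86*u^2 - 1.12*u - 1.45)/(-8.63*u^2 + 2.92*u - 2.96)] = (48.6732*u^4 - 32.9376*u^3 + 26.2264*u^2 + 3.7442*u + 7.5492)/(74.4769*u^4 - 50.3992*u^3 + 59.616*u^2 - 17.2864*u + 8.7616)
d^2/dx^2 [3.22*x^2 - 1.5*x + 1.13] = 6.44000000000000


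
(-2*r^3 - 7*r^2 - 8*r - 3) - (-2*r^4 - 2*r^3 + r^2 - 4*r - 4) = 2*r^4 - 8*r^2 - 4*r + 1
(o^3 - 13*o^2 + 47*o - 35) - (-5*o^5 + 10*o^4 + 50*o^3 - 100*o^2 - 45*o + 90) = 5*o^5 - 10*o^4 - 49*o^3 + 87*o^2 + 92*o - 125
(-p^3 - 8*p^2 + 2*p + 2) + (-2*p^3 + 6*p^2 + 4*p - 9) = -3*p^3 - 2*p^2 + 6*p - 7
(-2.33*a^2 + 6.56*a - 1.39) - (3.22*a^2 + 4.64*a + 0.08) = -5.55*a^2 + 1.92*a - 1.47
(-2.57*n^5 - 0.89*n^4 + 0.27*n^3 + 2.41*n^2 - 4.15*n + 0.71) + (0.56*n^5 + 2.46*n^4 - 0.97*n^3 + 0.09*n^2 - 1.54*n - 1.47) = -2.01*n^5 + 1.57*n^4 - 0.7*n^3 + 2.5*n^2 - 5.69*n - 0.76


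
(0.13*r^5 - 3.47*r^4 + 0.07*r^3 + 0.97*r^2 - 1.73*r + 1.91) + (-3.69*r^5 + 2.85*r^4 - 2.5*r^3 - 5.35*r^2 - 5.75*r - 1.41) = -3.56*r^5 - 0.62*r^4 - 2.43*r^3 - 4.38*r^2 - 7.48*r + 0.5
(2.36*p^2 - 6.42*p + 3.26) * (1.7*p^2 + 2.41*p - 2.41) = 4.012*p^4 - 5.2264*p^3 - 15.6178*p^2 + 23.3288*p - 7.8566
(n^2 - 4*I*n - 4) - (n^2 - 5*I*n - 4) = I*n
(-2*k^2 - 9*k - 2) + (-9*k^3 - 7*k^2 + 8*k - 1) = -9*k^3 - 9*k^2 - k - 3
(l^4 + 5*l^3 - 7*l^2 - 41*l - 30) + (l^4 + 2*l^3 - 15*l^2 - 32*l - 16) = 2*l^4 + 7*l^3 - 22*l^2 - 73*l - 46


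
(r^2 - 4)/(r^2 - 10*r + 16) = (r + 2)/(r - 8)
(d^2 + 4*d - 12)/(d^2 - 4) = (d + 6)/(d + 2)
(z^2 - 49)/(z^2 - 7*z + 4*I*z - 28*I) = (z + 7)/(z + 4*I)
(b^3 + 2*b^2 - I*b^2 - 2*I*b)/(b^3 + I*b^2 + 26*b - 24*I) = b*(b + 2)/(b^2 + 2*I*b + 24)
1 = 1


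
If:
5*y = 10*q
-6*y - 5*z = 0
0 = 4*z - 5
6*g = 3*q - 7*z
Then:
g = -55/32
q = -25/48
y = -25/24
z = 5/4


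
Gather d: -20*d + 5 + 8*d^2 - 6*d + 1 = 8*d^2 - 26*d + 6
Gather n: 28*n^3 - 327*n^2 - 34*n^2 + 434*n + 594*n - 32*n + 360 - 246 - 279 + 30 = 28*n^3 - 361*n^2 + 996*n - 135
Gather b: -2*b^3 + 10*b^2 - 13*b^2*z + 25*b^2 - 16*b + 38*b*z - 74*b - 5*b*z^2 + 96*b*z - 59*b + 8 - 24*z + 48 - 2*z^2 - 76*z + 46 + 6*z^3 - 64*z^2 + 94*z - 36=-2*b^3 + b^2*(35 - 13*z) + b*(-5*z^2 + 134*z - 149) + 6*z^3 - 66*z^2 - 6*z + 66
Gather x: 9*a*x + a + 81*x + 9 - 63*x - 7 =a + x*(9*a + 18) + 2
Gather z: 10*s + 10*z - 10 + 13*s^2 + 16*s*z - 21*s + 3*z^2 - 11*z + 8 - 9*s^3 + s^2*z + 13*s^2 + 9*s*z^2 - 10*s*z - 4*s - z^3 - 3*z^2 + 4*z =-9*s^3 + 26*s^2 + 9*s*z^2 - 15*s - z^3 + z*(s^2 + 6*s + 3) - 2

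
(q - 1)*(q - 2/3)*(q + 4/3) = q^3 - q^2/3 - 14*q/9 + 8/9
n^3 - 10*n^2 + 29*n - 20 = (n - 5)*(n - 4)*(n - 1)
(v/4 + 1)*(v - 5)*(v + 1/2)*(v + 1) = v^4/4 + v^3/8 - 21*v^2/4 - 61*v/8 - 5/2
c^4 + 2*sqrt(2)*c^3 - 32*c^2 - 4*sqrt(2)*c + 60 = (c - 3*sqrt(2))*(c - sqrt(2))*(c + sqrt(2))*(c + 5*sqrt(2))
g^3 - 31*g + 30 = (g - 5)*(g - 1)*(g + 6)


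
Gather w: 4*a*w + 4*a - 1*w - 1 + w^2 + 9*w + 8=4*a + w^2 + w*(4*a + 8) + 7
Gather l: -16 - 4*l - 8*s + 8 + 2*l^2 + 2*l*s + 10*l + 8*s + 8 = 2*l^2 + l*(2*s + 6)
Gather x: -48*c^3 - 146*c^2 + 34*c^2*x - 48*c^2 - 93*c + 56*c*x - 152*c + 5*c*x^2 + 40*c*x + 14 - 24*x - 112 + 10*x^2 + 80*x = -48*c^3 - 194*c^2 - 245*c + x^2*(5*c + 10) + x*(34*c^2 + 96*c + 56) - 98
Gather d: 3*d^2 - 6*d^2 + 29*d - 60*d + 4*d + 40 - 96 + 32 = -3*d^2 - 27*d - 24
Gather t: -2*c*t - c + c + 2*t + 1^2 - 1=t*(2 - 2*c)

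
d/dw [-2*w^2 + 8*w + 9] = 8 - 4*w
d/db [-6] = 0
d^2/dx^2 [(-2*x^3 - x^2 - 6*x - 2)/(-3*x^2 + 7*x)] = 2*(173*x^3 + 54*x^2 - 126*x + 98)/(x^3*(27*x^3 - 189*x^2 + 441*x - 343))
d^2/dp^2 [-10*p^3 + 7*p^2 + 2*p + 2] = 14 - 60*p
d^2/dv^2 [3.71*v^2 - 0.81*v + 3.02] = 7.42000000000000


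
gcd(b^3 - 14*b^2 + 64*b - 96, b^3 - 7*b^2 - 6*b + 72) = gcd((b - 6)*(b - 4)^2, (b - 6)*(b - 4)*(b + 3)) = b^2 - 10*b + 24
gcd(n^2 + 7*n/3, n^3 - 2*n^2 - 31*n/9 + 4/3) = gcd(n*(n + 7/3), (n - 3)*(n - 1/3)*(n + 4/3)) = 1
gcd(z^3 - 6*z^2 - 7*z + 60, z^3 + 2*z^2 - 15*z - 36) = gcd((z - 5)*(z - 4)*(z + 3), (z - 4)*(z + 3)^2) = z^2 - z - 12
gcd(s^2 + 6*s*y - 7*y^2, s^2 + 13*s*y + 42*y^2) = s + 7*y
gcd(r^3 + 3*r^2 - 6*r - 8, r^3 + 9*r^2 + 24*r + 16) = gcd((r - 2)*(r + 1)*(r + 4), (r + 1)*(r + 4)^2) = r^2 + 5*r + 4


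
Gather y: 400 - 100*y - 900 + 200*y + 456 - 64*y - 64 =36*y - 108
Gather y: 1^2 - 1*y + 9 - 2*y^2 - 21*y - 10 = -2*y^2 - 22*y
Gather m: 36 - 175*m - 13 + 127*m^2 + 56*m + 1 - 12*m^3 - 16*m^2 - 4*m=-12*m^3 + 111*m^2 - 123*m + 24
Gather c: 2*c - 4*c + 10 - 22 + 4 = -2*c - 8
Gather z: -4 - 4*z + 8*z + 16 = 4*z + 12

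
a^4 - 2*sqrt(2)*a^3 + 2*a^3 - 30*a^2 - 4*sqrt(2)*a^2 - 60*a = a*(a + 2)*(a - 5*sqrt(2))*(a + 3*sqrt(2))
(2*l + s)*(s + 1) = 2*l*s + 2*l + s^2 + s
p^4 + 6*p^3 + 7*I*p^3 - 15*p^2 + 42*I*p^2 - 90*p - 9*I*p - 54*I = (p + 6)*(p + I)*(p + 3*I)^2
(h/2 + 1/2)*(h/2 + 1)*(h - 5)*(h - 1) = h^4/4 - 3*h^3/4 - 11*h^2/4 + 3*h/4 + 5/2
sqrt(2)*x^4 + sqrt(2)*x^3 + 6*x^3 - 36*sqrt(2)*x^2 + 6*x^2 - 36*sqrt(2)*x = x*(x - 3*sqrt(2))*(x + 6*sqrt(2))*(sqrt(2)*x + sqrt(2))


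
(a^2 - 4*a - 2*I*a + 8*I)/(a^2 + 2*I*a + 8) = (a - 4)/(a + 4*I)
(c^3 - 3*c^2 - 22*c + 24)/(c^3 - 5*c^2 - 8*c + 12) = (c + 4)/(c + 2)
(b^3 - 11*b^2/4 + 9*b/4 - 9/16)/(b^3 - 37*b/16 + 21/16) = (4*b^2 - 8*b + 3)/(4*b^2 + 3*b - 7)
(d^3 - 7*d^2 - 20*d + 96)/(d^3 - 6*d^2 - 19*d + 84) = (d - 8)/(d - 7)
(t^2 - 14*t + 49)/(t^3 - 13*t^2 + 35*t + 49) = 1/(t + 1)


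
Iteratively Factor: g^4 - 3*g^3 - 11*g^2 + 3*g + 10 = (g + 2)*(g^3 - 5*g^2 - g + 5) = (g - 1)*(g + 2)*(g^2 - 4*g - 5) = (g - 1)*(g + 1)*(g + 2)*(g - 5)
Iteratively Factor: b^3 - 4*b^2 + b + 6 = (b - 2)*(b^2 - 2*b - 3) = (b - 2)*(b + 1)*(b - 3)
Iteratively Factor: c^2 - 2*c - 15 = (c + 3)*(c - 5)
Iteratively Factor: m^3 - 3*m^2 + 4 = (m + 1)*(m^2 - 4*m + 4) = (m - 2)*(m + 1)*(m - 2)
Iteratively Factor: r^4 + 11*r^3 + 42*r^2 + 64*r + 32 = (r + 4)*(r^3 + 7*r^2 + 14*r + 8) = (r + 1)*(r + 4)*(r^2 + 6*r + 8) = (r + 1)*(r + 2)*(r + 4)*(r + 4)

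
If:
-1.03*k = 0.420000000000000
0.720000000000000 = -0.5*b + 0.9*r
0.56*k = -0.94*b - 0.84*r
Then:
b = -0.32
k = -0.41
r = 0.62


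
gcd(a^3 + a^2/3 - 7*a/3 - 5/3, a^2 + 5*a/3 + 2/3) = a + 1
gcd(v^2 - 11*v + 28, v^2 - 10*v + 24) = v - 4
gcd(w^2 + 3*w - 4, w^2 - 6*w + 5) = w - 1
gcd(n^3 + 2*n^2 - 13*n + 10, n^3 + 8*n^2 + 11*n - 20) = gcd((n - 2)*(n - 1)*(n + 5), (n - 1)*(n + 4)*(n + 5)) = n^2 + 4*n - 5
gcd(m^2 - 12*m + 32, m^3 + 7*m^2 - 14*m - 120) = m - 4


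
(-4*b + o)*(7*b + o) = -28*b^2 + 3*b*o + o^2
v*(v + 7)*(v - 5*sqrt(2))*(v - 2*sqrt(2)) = v^4 - 7*sqrt(2)*v^3 + 7*v^3 - 49*sqrt(2)*v^2 + 20*v^2 + 140*v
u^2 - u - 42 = (u - 7)*(u + 6)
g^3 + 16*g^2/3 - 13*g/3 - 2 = (g - 1)*(g + 1/3)*(g + 6)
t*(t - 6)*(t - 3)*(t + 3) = t^4 - 6*t^3 - 9*t^2 + 54*t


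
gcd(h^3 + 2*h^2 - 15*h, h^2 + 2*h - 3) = 1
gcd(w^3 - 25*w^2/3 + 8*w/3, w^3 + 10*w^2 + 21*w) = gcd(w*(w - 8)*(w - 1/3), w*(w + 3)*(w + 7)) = w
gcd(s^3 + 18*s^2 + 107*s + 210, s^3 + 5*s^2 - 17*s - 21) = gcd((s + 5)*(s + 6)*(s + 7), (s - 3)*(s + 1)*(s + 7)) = s + 7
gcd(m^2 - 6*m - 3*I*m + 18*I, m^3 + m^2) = 1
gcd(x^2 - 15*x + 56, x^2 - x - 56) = x - 8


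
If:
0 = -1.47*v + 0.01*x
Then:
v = 0.00680272108843537*x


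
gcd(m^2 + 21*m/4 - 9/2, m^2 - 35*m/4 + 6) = m - 3/4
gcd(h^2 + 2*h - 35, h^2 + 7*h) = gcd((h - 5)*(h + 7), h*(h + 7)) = h + 7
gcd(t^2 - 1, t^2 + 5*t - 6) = t - 1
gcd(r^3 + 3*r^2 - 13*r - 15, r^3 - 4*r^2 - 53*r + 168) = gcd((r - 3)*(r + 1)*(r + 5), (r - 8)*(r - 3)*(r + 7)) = r - 3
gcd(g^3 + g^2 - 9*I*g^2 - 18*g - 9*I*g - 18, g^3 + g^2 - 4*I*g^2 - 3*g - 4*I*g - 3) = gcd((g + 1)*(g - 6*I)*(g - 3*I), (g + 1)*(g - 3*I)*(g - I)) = g^2 + g*(1 - 3*I) - 3*I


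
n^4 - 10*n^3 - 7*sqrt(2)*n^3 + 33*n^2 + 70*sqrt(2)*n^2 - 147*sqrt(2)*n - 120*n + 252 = (n - 7)*(n - 3)*(n - 6*sqrt(2))*(n - sqrt(2))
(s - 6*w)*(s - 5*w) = s^2 - 11*s*w + 30*w^2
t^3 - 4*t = t*(t - 2)*(t + 2)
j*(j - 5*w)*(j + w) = j^3 - 4*j^2*w - 5*j*w^2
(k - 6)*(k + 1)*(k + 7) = k^3 + 2*k^2 - 41*k - 42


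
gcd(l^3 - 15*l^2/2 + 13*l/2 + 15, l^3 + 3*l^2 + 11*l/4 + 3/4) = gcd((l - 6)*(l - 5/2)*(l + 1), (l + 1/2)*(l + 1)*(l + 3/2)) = l + 1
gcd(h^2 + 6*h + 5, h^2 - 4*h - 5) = h + 1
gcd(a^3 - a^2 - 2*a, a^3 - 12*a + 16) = a - 2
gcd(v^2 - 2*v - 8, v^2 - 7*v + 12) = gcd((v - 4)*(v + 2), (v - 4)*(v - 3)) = v - 4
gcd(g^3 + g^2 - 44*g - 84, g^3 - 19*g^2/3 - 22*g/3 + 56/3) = g^2 - 5*g - 14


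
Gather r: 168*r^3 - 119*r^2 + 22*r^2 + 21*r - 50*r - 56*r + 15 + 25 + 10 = 168*r^3 - 97*r^2 - 85*r + 50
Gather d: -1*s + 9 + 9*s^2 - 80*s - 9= 9*s^2 - 81*s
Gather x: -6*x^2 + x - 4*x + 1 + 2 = -6*x^2 - 3*x + 3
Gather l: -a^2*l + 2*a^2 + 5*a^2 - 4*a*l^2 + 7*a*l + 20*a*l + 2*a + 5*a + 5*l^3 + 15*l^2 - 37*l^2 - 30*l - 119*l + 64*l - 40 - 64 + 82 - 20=7*a^2 + 7*a + 5*l^3 + l^2*(-4*a - 22) + l*(-a^2 + 27*a - 85) - 42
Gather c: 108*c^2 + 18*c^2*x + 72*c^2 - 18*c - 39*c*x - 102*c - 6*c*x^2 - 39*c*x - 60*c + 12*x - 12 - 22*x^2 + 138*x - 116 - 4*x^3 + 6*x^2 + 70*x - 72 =c^2*(18*x + 180) + c*(-6*x^2 - 78*x - 180) - 4*x^3 - 16*x^2 + 220*x - 200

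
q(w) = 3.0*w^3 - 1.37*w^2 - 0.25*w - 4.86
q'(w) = 9.0*w^2 - 2.74*w - 0.25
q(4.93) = 320.08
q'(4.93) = 204.99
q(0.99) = -3.54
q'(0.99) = 5.86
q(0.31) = -4.98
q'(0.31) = -0.23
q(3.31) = 88.10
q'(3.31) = 89.29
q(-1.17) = -11.25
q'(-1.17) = 15.28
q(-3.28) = -124.64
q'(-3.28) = 105.56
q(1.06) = -3.09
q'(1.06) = 6.96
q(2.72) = 44.70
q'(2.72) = 58.88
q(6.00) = 592.32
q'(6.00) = 307.31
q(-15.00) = -10434.36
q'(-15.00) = 2065.85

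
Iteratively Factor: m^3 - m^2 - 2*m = (m)*(m^2 - m - 2) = m*(m - 2)*(m + 1)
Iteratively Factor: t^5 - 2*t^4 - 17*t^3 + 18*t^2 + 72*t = (t + 2)*(t^4 - 4*t^3 - 9*t^2 + 36*t) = t*(t + 2)*(t^3 - 4*t^2 - 9*t + 36) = t*(t + 2)*(t + 3)*(t^2 - 7*t + 12) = t*(t - 4)*(t + 2)*(t + 3)*(t - 3)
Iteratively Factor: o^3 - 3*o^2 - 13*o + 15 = (o - 1)*(o^2 - 2*o - 15) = (o - 1)*(o + 3)*(o - 5)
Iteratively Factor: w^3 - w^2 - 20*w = (w - 5)*(w^2 + 4*w) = (w - 5)*(w + 4)*(w)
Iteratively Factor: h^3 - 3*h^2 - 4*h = (h + 1)*(h^2 - 4*h) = h*(h + 1)*(h - 4)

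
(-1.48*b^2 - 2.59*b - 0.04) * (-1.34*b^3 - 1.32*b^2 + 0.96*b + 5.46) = 1.9832*b^5 + 5.4242*b^4 + 2.0516*b^3 - 10.5144*b^2 - 14.1798*b - 0.2184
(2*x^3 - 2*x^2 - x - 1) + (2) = 2*x^3 - 2*x^2 - x + 1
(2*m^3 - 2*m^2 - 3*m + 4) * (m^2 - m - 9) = 2*m^5 - 4*m^4 - 19*m^3 + 25*m^2 + 23*m - 36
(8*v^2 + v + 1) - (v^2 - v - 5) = 7*v^2 + 2*v + 6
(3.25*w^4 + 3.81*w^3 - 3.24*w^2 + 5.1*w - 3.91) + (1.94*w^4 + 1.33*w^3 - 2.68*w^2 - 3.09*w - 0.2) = 5.19*w^4 + 5.14*w^3 - 5.92*w^2 + 2.01*w - 4.11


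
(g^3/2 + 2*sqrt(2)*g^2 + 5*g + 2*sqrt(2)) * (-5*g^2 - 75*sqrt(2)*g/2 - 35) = -5*g^5/2 - 115*sqrt(2)*g^4/4 - 385*g^3/2 - 535*sqrt(2)*g^2/2 - 325*g - 70*sqrt(2)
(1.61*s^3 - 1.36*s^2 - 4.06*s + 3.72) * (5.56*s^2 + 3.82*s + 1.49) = 8.9516*s^5 - 1.4114*s^4 - 25.3699*s^3 + 3.1476*s^2 + 8.161*s + 5.5428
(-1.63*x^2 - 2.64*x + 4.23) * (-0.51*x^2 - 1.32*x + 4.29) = 0.8313*x^4 + 3.498*x^3 - 5.6652*x^2 - 16.9092*x + 18.1467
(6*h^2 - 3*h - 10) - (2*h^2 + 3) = 4*h^2 - 3*h - 13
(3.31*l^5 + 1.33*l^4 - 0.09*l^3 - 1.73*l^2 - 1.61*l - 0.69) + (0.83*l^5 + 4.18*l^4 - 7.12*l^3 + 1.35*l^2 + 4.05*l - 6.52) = 4.14*l^5 + 5.51*l^4 - 7.21*l^3 - 0.38*l^2 + 2.44*l - 7.21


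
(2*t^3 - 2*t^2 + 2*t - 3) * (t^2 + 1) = 2*t^5 - 2*t^4 + 4*t^3 - 5*t^2 + 2*t - 3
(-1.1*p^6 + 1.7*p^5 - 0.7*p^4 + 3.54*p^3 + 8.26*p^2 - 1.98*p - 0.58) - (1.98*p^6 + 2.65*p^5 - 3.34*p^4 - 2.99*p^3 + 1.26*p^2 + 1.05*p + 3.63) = -3.08*p^6 - 0.95*p^5 + 2.64*p^4 + 6.53*p^3 + 7.0*p^2 - 3.03*p - 4.21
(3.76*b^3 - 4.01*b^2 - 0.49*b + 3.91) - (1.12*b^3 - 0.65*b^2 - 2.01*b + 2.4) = 2.64*b^3 - 3.36*b^2 + 1.52*b + 1.51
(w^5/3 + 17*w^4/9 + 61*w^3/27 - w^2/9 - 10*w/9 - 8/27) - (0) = w^5/3 + 17*w^4/9 + 61*w^3/27 - w^2/9 - 10*w/9 - 8/27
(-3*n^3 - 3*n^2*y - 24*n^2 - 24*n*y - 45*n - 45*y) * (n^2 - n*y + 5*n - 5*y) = -3*n^5 - 39*n^4 + 3*n^3*y^2 - 165*n^3 + 39*n^2*y^2 - 225*n^2 + 165*n*y^2 + 225*y^2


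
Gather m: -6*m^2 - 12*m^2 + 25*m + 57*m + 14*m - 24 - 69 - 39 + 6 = -18*m^2 + 96*m - 126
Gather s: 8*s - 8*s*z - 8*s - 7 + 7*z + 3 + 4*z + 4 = -8*s*z + 11*z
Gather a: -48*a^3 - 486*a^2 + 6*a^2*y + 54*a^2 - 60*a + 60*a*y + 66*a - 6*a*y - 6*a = -48*a^3 + a^2*(6*y - 432) + 54*a*y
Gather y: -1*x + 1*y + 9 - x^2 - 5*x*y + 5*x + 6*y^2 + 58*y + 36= -x^2 + 4*x + 6*y^2 + y*(59 - 5*x) + 45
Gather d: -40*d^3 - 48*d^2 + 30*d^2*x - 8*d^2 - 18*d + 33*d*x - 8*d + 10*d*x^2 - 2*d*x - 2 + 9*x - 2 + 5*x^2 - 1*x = -40*d^3 + d^2*(30*x - 56) + d*(10*x^2 + 31*x - 26) + 5*x^2 + 8*x - 4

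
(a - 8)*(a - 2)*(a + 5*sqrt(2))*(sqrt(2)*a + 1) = sqrt(2)*a^4 - 10*sqrt(2)*a^3 + 11*a^3 - 110*a^2 + 21*sqrt(2)*a^2 - 50*sqrt(2)*a + 176*a + 80*sqrt(2)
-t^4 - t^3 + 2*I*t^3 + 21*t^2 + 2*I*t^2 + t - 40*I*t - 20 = (t - 4)*(t + 5)*(I*t + 1)^2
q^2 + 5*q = q*(q + 5)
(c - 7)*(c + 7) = c^2 - 49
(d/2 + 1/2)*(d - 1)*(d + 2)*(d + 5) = d^4/2 + 7*d^3/2 + 9*d^2/2 - 7*d/2 - 5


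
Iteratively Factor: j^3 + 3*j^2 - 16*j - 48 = (j - 4)*(j^2 + 7*j + 12) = (j - 4)*(j + 3)*(j + 4)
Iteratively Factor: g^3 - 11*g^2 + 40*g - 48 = (g - 4)*(g^2 - 7*g + 12) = (g - 4)^2*(g - 3)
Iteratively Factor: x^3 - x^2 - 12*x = (x)*(x^2 - x - 12) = x*(x + 3)*(x - 4)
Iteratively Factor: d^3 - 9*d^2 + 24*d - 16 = (d - 1)*(d^2 - 8*d + 16) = (d - 4)*(d - 1)*(d - 4)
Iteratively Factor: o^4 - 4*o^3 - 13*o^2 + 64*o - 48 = (o - 1)*(o^3 - 3*o^2 - 16*o + 48) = (o - 3)*(o - 1)*(o^2 - 16) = (o - 4)*(o - 3)*(o - 1)*(o + 4)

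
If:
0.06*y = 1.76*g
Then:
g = 0.0340909090909091*y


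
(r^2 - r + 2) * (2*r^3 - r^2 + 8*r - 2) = 2*r^5 - 3*r^4 + 13*r^3 - 12*r^2 + 18*r - 4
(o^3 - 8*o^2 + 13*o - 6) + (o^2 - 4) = o^3 - 7*o^2 + 13*o - 10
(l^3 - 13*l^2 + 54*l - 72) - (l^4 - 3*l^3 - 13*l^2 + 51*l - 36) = -l^4 + 4*l^3 + 3*l - 36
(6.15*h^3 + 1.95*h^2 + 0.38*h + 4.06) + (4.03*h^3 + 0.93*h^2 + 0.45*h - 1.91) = 10.18*h^3 + 2.88*h^2 + 0.83*h + 2.15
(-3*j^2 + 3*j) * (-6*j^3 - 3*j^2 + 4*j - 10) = 18*j^5 - 9*j^4 - 21*j^3 + 42*j^2 - 30*j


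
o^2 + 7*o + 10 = (o + 2)*(o + 5)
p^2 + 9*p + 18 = (p + 3)*(p + 6)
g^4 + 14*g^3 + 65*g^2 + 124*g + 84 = (g + 2)^2*(g + 3)*(g + 7)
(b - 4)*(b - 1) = b^2 - 5*b + 4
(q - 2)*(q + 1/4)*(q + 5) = q^3 + 13*q^2/4 - 37*q/4 - 5/2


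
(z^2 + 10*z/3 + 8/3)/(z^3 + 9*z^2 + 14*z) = (z + 4/3)/(z*(z + 7))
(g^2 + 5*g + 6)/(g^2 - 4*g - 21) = (g + 2)/(g - 7)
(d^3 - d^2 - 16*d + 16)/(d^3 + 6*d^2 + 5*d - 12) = (d - 4)/(d + 3)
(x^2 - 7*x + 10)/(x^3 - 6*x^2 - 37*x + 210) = (x - 2)/(x^2 - x - 42)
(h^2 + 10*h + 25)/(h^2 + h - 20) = (h + 5)/(h - 4)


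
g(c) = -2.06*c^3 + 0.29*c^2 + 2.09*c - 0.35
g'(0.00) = 2.09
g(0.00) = -0.35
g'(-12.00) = -894.79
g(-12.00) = 3576.01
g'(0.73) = -0.78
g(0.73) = 0.53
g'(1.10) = -4.75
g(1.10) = -0.44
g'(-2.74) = -45.90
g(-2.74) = 38.48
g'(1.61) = -13.00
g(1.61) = -4.83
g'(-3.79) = -88.88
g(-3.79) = 108.04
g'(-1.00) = -4.67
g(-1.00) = -0.09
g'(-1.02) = -4.93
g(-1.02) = 0.01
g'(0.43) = 1.20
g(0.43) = 0.44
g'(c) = -6.18*c^2 + 0.58*c + 2.09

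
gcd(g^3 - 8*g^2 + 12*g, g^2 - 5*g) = g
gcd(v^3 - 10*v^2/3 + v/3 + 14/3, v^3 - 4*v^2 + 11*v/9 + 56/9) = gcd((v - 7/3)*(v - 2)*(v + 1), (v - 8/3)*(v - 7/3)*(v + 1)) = v^2 - 4*v/3 - 7/3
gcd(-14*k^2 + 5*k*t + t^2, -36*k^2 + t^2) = 1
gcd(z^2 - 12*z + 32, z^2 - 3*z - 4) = z - 4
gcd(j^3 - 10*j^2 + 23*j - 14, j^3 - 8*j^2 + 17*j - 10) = j^2 - 3*j + 2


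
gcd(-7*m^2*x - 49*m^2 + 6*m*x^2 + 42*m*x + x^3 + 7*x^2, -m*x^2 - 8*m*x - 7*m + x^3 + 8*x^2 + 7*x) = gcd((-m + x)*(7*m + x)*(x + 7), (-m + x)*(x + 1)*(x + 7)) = -m*x - 7*m + x^2 + 7*x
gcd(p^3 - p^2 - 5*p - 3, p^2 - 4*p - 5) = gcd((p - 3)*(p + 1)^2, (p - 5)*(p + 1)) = p + 1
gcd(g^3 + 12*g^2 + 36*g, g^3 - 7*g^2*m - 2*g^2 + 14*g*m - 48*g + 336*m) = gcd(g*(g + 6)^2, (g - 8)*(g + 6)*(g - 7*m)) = g + 6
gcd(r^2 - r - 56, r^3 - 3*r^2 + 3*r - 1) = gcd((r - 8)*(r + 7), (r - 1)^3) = 1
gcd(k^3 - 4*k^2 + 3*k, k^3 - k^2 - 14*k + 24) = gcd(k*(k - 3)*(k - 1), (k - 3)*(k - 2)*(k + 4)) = k - 3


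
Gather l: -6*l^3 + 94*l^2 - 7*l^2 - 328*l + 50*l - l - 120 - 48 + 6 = -6*l^3 + 87*l^2 - 279*l - 162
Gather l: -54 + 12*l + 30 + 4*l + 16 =16*l - 8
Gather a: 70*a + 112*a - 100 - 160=182*a - 260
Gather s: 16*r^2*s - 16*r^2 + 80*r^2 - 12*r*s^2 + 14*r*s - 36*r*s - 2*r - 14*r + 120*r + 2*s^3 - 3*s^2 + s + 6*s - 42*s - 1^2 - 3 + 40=64*r^2 + 104*r + 2*s^3 + s^2*(-12*r - 3) + s*(16*r^2 - 22*r - 35) + 36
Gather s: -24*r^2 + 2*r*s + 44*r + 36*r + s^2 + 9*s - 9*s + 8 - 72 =-24*r^2 + 2*r*s + 80*r + s^2 - 64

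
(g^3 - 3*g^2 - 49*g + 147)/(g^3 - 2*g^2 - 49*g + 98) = (g - 3)/(g - 2)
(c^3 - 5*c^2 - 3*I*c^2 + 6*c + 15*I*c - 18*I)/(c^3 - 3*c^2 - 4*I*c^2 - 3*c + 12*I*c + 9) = (c - 2)/(c - I)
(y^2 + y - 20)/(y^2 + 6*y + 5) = (y - 4)/(y + 1)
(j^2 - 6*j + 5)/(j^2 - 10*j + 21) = (j^2 - 6*j + 5)/(j^2 - 10*j + 21)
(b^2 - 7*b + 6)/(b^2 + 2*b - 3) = (b - 6)/(b + 3)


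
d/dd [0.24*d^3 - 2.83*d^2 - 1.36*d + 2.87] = 0.72*d^2 - 5.66*d - 1.36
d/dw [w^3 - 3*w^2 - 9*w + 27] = 3*w^2 - 6*w - 9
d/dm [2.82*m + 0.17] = 2.82000000000000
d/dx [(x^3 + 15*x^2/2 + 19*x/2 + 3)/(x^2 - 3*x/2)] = (4*x^4 - 12*x^3 - 83*x^2 - 24*x + 18)/(x^2*(4*x^2 - 12*x + 9))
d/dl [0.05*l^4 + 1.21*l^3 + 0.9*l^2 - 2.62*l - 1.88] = 0.2*l^3 + 3.63*l^2 + 1.8*l - 2.62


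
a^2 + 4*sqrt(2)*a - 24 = (a - 2*sqrt(2))*(a + 6*sqrt(2))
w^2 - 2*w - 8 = (w - 4)*(w + 2)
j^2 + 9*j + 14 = (j + 2)*(j + 7)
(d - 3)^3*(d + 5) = d^4 - 4*d^3 - 18*d^2 + 108*d - 135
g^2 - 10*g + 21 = (g - 7)*(g - 3)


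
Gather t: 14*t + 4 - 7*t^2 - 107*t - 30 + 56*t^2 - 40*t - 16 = 49*t^2 - 133*t - 42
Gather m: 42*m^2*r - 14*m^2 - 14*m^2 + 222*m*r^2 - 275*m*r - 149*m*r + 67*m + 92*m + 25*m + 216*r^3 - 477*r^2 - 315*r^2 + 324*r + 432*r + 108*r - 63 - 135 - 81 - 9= m^2*(42*r - 28) + m*(222*r^2 - 424*r + 184) + 216*r^3 - 792*r^2 + 864*r - 288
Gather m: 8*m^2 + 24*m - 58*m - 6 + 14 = 8*m^2 - 34*m + 8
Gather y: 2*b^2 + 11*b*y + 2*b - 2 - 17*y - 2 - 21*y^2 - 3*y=2*b^2 + 2*b - 21*y^2 + y*(11*b - 20) - 4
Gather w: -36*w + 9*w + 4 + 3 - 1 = 6 - 27*w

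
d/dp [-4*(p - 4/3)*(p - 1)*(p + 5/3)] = -12*p^2 + 16*p/3 + 92/9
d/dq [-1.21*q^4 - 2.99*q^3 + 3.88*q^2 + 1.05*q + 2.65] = -4.84*q^3 - 8.97*q^2 + 7.76*q + 1.05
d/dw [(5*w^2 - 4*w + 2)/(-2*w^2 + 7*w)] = (27*w^2 + 8*w - 14)/(w^2*(4*w^2 - 28*w + 49))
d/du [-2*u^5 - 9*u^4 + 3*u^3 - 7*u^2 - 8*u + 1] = -10*u^4 - 36*u^3 + 9*u^2 - 14*u - 8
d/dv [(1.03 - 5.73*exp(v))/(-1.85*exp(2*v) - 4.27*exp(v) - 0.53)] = (-10.6005*exp(2*v) + 3.811*exp(v) + 7.435)*exp(v)/(3.4225*exp(4*v) + 15.799*exp(3*v) + 20.1939*exp(2*v) + 4.5262*exp(v) + 0.2809)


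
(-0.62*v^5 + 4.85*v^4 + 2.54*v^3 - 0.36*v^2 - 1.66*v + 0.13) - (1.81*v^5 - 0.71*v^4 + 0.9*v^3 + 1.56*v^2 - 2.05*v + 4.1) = -2.43*v^5 + 5.56*v^4 + 1.64*v^3 - 1.92*v^2 + 0.39*v - 3.97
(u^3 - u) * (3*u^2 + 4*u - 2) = 3*u^5 + 4*u^4 - 5*u^3 - 4*u^2 + 2*u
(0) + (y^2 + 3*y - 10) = y^2 + 3*y - 10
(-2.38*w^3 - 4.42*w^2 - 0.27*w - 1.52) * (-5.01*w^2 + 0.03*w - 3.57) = 11.9238*w^5 + 22.0728*w^4 + 9.7167*w^3 + 23.3865*w^2 + 0.9183*w + 5.4264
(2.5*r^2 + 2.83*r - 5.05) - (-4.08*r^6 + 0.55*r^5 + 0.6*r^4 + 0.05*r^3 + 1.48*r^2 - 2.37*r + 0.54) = 4.08*r^6 - 0.55*r^5 - 0.6*r^4 - 0.05*r^3 + 1.02*r^2 + 5.2*r - 5.59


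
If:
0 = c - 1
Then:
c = 1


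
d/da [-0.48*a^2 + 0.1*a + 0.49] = 0.1 - 0.96*a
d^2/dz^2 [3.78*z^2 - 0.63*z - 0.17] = 7.56000000000000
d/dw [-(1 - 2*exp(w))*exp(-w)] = exp(-w)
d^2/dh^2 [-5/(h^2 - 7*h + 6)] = 10*(h^2 - 7*h - (2*h - 7)^2 + 6)/(h^2 - 7*h + 6)^3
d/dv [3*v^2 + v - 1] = 6*v + 1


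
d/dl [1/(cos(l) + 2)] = sin(l)/(cos(l) + 2)^2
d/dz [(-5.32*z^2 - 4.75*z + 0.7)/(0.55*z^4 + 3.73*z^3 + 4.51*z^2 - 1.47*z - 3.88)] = (5.852*z^5 + 27.6811*z^4 + 33.895*z^3 + 21.4099*z^2 + 34.9692*z + 19.459)/(0.3025*z^8 + 4.103*z^7 + 18.8739*z^6 + 32.0276*z^5 + 5.1059*z^4 - 42.2042*z^3 - 32.8367*z^2 + 11.4072*z + 15.0544)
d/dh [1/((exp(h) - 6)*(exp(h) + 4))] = 2*(1 - exp(h))*exp(h)/(exp(4*h) - 4*exp(3*h) - 44*exp(2*h) + 96*exp(h) + 576)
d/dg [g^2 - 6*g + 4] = 2*g - 6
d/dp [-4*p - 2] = -4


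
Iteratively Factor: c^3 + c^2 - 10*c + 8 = (c + 4)*(c^2 - 3*c + 2) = (c - 2)*(c + 4)*(c - 1)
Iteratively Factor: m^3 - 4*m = (m + 2)*(m^2 - 2*m) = (m - 2)*(m + 2)*(m)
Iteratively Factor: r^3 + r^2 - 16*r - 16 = (r + 1)*(r^2 - 16) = (r - 4)*(r + 1)*(r + 4)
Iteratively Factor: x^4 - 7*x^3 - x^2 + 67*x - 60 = (x - 5)*(x^3 - 2*x^2 - 11*x + 12) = (x - 5)*(x + 3)*(x^2 - 5*x + 4) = (x - 5)*(x - 4)*(x + 3)*(x - 1)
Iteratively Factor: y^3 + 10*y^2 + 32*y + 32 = (y + 4)*(y^2 + 6*y + 8) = (y + 2)*(y + 4)*(y + 4)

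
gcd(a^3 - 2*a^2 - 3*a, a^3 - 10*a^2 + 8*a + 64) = 1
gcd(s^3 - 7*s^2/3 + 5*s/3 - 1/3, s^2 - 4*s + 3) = s - 1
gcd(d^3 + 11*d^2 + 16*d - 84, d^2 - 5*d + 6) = d - 2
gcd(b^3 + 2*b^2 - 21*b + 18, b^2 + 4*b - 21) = b - 3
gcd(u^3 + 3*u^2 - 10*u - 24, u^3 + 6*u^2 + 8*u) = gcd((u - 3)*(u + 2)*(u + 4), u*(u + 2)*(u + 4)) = u^2 + 6*u + 8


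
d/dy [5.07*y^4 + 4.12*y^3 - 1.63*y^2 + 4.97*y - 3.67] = 20.28*y^3 + 12.36*y^2 - 3.26*y + 4.97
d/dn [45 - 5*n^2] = -10*n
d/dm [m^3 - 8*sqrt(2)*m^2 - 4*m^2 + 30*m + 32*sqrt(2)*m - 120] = 3*m^2 - 16*sqrt(2)*m - 8*m + 30 + 32*sqrt(2)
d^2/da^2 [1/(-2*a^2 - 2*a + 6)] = (a^2 + a - (2*a + 1)^2 - 3)/(a^2 + a - 3)^3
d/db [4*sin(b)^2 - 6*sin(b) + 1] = 2*(4*sin(b) - 3)*cos(b)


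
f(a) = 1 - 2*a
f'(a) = -2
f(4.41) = -7.82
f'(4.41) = -2.00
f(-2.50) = 6.00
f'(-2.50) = -2.00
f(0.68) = -0.36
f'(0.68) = -2.00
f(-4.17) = 9.34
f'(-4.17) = -2.00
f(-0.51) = 2.02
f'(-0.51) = -2.00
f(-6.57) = 14.14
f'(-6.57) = -2.00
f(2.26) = -3.52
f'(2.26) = -2.00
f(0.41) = 0.18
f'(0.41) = -2.00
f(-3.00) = 7.00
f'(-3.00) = -2.00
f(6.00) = -11.00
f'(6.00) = -2.00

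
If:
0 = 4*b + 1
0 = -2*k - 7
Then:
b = -1/4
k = -7/2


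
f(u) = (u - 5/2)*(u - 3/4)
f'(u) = 2*u - 13/4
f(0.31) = 0.96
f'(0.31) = -2.63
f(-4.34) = 34.82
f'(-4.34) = -11.93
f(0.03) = 1.78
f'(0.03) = -3.19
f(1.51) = -0.75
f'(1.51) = -0.23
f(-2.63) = 17.34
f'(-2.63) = -8.51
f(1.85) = -0.72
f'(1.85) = 0.45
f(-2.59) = 17.00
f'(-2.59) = -8.43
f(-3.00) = 20.62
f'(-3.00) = -9.25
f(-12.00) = 184.88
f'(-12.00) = -27.25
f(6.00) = 18.38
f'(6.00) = 8.75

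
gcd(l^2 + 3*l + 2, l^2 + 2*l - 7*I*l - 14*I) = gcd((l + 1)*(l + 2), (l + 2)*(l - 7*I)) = l + 2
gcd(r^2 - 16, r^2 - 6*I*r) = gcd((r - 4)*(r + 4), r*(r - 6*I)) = 1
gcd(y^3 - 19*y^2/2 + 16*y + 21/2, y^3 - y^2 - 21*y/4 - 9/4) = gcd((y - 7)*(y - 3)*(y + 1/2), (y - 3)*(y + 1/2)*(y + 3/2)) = y^2 - 5*y/2 - 3/2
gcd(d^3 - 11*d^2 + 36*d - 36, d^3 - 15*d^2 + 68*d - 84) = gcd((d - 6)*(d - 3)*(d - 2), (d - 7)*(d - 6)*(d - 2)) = d^2 - 8*d + 12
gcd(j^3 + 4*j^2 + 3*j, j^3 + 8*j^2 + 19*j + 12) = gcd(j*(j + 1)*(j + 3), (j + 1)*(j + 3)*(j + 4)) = j^2 + 4*j + 3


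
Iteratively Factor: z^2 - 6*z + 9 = (z - 3)*(z - 3)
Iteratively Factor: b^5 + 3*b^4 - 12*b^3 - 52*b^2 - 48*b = (b + 2)*(b^4 + b^3 - 14*b^2 - 24*b) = (b + 2)^2*(b^3 - b^2 - 12*b) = b*(b + 2)^2*(b^2 - b - 12) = b*(b + 2)^2*(b + 3)*(b - 4)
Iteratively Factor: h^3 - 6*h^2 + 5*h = (h - 1)*(h^2 - 5*h) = (h - 5)*(h - 1)*(h)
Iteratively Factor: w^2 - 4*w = (w - 4)*(w)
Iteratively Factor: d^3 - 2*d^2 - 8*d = (d - 4)*(d^2 + 2*d) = (d - 4)*(d + 2)*(d)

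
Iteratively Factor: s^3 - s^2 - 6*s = (s + 2)*(s^2 - 3*s) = (s - 3)*(s + 2)*(s)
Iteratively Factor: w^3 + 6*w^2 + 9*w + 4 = (w + 1)*(w^2 + 5*w + 4) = (w + 1)*(w + 4)*(w + 1)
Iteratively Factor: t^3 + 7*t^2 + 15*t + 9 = (t + 3)*(t^2 + 4*t + 3) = (t + 3)^2*(t + 1)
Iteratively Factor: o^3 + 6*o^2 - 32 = (o + 4)*(o^2 + 2*o - 8) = (o + 4)^2*(o - 2)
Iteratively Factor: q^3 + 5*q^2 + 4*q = (q + 1)*(q^2 + 4*q) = (q + 1)*(q + 4)*(q)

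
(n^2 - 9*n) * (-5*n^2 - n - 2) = -5*n^4 + 44*n^3 + 7*n^2 + 18*n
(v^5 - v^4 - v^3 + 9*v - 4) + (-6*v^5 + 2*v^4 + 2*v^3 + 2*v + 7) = -5*v^5 + v^4 + v^3 + 11*v + 3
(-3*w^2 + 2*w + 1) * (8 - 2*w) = 6*w^3 - 28*w^2 + 14*w + 8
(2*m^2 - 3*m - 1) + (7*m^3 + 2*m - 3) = 7*m^3 + 2*m^2 - m - 4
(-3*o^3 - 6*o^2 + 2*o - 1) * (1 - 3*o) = 9*o^4 + 15*o^3 - 12*o^2 + 5*o - 1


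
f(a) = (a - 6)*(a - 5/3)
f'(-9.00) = -25.67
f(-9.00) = 160.00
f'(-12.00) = -31.67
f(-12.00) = 246.00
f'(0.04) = -7.59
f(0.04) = 9.69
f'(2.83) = -2.01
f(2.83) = -3.69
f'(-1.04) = -9.75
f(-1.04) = 19.05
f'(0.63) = -6.41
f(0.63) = 5.57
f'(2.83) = -2.01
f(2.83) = -3.69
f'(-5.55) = -18.77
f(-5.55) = 83.35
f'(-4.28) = -16.23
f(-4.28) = 61.13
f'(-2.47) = -12.61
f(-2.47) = 35.04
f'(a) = 2*a - 23/3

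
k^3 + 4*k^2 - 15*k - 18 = (k - 3)*(k + 1)*(k + 6)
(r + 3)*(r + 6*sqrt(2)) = r^2 + 3*r + 6*sqrt(2)*r + 18*sqrt(2)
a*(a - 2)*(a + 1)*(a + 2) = a^4 + a^3 - 4*a^2 - 4*a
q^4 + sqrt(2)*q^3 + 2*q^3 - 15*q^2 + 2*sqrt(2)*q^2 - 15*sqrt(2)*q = q*(q - 3)*(q + 5)*(q + sqrt(2))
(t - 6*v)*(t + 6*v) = t^2 - 36*v^2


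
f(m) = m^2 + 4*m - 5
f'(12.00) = 28.00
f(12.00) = 187.00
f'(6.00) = 16.00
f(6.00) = 55.00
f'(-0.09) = 3.82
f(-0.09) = -5.35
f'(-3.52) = -3.04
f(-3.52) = -6.69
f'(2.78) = 9.56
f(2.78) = 13.85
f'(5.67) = 15.34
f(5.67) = 49.83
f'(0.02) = 4.04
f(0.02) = -4.92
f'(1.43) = 6.86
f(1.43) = 2.76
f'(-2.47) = -0.94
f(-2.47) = -8.78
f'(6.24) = 16.48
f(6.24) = 58.90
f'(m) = 2*m + 4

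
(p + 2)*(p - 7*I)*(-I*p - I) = -I*p^3 - 7*p^2 - 3*I*p^2 - 21*p - 2*I*p - 14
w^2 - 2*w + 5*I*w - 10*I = (w - 2)*(w + 5*I)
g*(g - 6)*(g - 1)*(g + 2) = g^4 - 5*g^3 - 8*g^2 + 12*g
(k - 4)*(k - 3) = k^2 - 7*k + 12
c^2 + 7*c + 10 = (c + 2)*(c + 5)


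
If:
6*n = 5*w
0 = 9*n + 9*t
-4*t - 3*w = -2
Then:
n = -5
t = 5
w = -6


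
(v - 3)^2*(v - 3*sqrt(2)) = v^3 - 6*v^2 - 3*sqrt(2)*v^2 + 9*v + 18*sqrt(2)*v - 27*sqrt(2)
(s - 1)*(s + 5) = s^2 + 4*s - 5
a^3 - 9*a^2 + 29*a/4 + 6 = (a - 8)*(a - 3/2)*(a + 1/2)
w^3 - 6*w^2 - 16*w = w*(w - 8)*(w + 2)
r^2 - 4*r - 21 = (r - 7)*(r + 3)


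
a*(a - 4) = a^2 - 4*a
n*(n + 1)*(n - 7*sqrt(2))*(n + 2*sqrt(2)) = n^4 - 5*sqrt(2)*n^3 + n^3 - 28*n^2 - 5*sqrt(2)*n^2 - 28*n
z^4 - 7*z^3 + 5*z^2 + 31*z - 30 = (z - 5)*(z - 3)*(z - 1)*(z + 2)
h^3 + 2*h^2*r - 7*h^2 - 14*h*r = h*(h - 7)*(h + 2*r)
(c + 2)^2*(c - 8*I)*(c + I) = c^4 + 4*c^3 - 7*I*c^3 + 12*c^2 - 28*I*c^2 + 32*c - 28*I*c + 32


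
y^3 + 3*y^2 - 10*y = y*(y - 2)*(y + 5)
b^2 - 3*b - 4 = (b - 4)*(b + 1)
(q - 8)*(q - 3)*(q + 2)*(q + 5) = q^4 - 4*q^3 - 43*q^2 + 58*q + 240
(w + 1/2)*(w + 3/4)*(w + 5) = w^3 + 25*w^2/4 + 53*w/8 + 15/8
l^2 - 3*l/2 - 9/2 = (l - 3)*(l + 3/2)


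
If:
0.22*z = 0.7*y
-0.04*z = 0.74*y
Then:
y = 0.00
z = 0.00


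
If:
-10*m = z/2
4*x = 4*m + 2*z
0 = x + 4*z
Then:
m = 0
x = 0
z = 0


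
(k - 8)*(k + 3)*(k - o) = k^3 - k^2*o - 5*k^2 + 5*k*o - 24*k + 24*o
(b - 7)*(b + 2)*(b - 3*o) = b^3 - 3*b^2*o - 5*b^2 + 15*b*o - 14*b + 42*o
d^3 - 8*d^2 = d^2*(d - 8)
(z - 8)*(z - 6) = z^2 - 14*z + 48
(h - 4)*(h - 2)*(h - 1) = h^3 - 7*h^2 + 14*h - 8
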